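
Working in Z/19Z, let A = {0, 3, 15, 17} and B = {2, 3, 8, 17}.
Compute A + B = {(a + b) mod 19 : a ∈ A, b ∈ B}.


Work in Z/19Z: reduce every sum a + b modulo 19.
Enumerate all 16 pairs:
a = 0: 0+2=2, 0+3=3, 0+8=8, 0+17=17
a = 3: 3+2=5, 3+3=6, 3+8=11, 3+17=1
a = 15: 15+2=17, 15+3=18, 15+8=4, 15+17=13
a = 17: 17+2=0, 17+3=1, 17+8=6, 17+17=15
Distinct residues collected: {0, 1, 2, 3, 4, 5, 6, 8, 11, 13, 15, 17, 18}
|A + B| = 13 (out of 19 total residues).

A + B = {0, 1, 2, 3, 4, 5, 6, 8, 11, 13, 15, 17, 18}


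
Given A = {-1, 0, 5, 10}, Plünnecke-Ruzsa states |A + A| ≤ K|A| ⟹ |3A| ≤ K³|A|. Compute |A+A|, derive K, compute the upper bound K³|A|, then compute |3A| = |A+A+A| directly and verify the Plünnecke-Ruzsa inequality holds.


|A| = 4.
Step 1: Compute A + A by enumerating all 16 pairs.
A + A = {-2, -1, 0, 4, 5, 9, 10, 15, 20}, so |A + A| = 9.
Step 2: Doubling constant K = |A + A|/|A| = 9/4 = 9/4 ≈ 2.2500.
Step 3: Plünnecke-Ruzsa gives |3A| ≤ K³·|A| = (2.2500)³ · 4 ≈ 45.5625.
Step 4: Compute 3A = A + A + A directly by enumerating all triples (a,b,c) ∈ A³; |3A| = 16.
Step 5: Check 16 ≤ 45.5625? Yes ✓.

K = 9/4, Plünnecke-Ruzsa bound K³|A| ≈ 45.5625, |3A| = 16, inequality holds.


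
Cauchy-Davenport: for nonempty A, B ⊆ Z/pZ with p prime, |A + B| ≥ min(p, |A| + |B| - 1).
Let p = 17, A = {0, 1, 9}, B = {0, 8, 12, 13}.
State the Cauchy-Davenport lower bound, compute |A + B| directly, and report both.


Cauchy-Davenport: |A + B| ≥ min(p, |A| + |B| - 1) for A, B nonempty in Z/pZ.
|A| = 3, |B| = 4, p = 17.
CD lower bound = min(17, 3 + 4 - 1) = min(17, 6) = 6.
Compute A + B mod 17 directly:
a = 0: 0+0=0, 0+8=8, 0+12=12, 0+13=13
a = 1: 1+0=1, 1+8=9, 1+12=13, 1+13=14
a = 9: 9+0=9, 9+8=0, 9+12=4, 9+13=5
A + B = {0, 1, 4, 5, 8, 9, 12, 13, 14}, so |A + B| = 9.
Verify: 9 ≥ 6? Yes ✓.

CD lower bound = 6, actual |A + B| = 9.


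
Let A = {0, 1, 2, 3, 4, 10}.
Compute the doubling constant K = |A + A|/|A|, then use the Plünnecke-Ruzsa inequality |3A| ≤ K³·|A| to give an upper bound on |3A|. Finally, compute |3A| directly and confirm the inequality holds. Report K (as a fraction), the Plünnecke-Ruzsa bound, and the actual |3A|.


|A| = 6.
Step 1: Compute A + A by enumerating all 36 pairs.
A + A = {0, 1, 2, 3, 4, 5, 6, 7, 8, 10, 11, 12, 13, 14, 20}, so |A + A| = 15.
Step 2: Doubling constant K = |A + A|/|A| = 15/6 = 15/6 ≈ 2.5000.
Step 3: Plünnecke-Ruzsa gives |3A| ≤ K³·|A| = (2.5000)³ · 6 ≈ 93.7500.
Step 4: Compute 3A = A + A + A directly by enumerating all triples (a,b,c) ∈ A³; |3A| = 25.
Step 5: Check 25 ≤ 93.7500? Yes ✓.

K = 15/6, Plünnecke-Ruzsa bound K³|A| ≈ 93.7500, |3A| = 25, inequality holds.


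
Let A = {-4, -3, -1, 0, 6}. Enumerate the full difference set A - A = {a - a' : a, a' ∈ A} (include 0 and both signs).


A - A = {a - a' : a, a' ∈ A}.
Compute a - a' for each ordered pair (a, a'):
a = -4: -4--4=0, -4--3=-1, -4--1=-3, -4-0=-4, -4-6=-10
a = -3: -3--4=1, -3--3=0, -3--1=-2, -3-0=-3, -3-6=-9
a = -1: -1--4=3, -1--3=2, -1--1=0, -1-0=-1, -1-6=-7
a = 0: 0--4=4, 0--3=3, 0--1=1, 0-0=0, 0-6=-6
a = 6: 6--4=10, 6--3=9, 6--1=7, 6-0=6, 6-6=0
Collecting distinct values (and noting 0 appears from a-a):
A - A = {-10, -9, -7, -6, -4, -3, -2, -1, 0, 1, 2, 3, 4, 6, 7, 9, 10}
|A - A| = 17

A - A = {-10, -9, -7, -6, -4, -3, -2, -1, 0, 1, 2, 3, 4, 6, 7, 9, 10}


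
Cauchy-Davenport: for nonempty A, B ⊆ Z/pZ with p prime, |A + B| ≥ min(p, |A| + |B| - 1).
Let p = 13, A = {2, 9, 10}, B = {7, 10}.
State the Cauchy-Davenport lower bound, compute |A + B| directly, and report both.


Cauchy-Davenport: |A + B| ≥ min(p, |A| + |B| - 1) for A, B nonempty in Z/pZ.
|A| = 3, |B| = 2, p = 13.
CD lower bound = min(13, 3 + 2 - 1) = min(13, 4) = 4.
Compute A + B mod 13 directly:
a = 2: 2+7=9, 2+10=12
a = 9: 9+7=3, 9+10=6
a = 10: 10+7=4, 10+10=7
A + B = {3, 4, 6, 7, 9, 12}, so |A + B| = 6.
Verify: 6 ≥ 4? Yes ✓.

CD lower bound = 4, actual |A + B| = 6.


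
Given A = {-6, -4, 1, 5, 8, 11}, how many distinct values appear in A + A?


A + A = {a + a' : a, a' ∈ A}; |A| = 6.
General bounds: 2|A| - 1 ≤ |A + A| ≤ |A|(|A|+1)/2, i.e. 11 ≤ |A + A| ≤ 21.
Lower bound 2|A|-1 is attained iff A is an arithmetic progression.
Enumerate sums a + a' for a ≤ a' (symmetric, so this suffices):
a = -6: -6+-6=-12, -6+-4=-10, -6+1=-5, -6+5=-1, -6+8=2, -6+11=5
a = -4: -4+-4=-8, -4+1=-3, -4+5=1, -4+8=4, -4+11=7
a = 1: 1+1=2, 1+5=6, 1+8=9, 1+11=12
a = 5: 5+5=10, 5+8=13, 5+11=16
a = 8: 8+8=16, 8+11=19
a = 11: 11+11=22
Distinct sums: {-12, -10, -8, -5, -3, -1, 1, 2, 4, 5, 6, 7, 9, 10, 12, 13, 16, 19, 22}
|A + A| = 19

|A + A| = 19


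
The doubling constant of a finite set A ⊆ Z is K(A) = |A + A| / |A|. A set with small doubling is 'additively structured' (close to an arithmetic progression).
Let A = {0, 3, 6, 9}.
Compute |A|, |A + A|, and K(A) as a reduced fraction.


|A| = 4.
Compute A + A by enumerating all 16 pairs.
A + A = {0, 3, 6, 9, 12, 15, 18}, so |A + A| = 7.
K = |A + A| / |A| = 7/4 (already in lowest terms) ≈ 1.7500.
Reference: AP of size 4 gives K = 7/4 ≈ 1.7500; a fully generic set of size 4 gives K ≈ 2.5000.

|A| = 4, |A + A| = 7, K = 7/4.


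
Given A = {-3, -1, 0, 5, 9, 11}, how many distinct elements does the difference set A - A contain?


A - A = {a - a' : a, a' ∈ A}; |A| = 6.
Bounds: 2|A|-1 ≤ |A - A| ≤ |A|² - |A| + 1, i.e. 11 ≤ |A - A| ≤ 31.
Note: 0 ∈ A - A always (from a - a). The set is symmetric: if d ∈ A - A then -d ∈ A - A.
Enumerate nonzero differences d = a - a' with a > a' (then include -d):
Positive differences: {1, 2, 3, 4, 5, 6, 8, 9, 10, 11, 12, 14}
Full difference set: {0} ∪ (positive diffs) ∪ (negative diffs).
|A - A| = 1 + 2·12 = 25 (matches direct enumeration: 25).

|A - A| = 25


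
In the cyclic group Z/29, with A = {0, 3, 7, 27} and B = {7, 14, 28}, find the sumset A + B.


Work in Z/29Z: reduce every sum a + b modulo 29.
Enumerate all 12 pairs:
a = 0: 0+7=7, 0+14=14, 0+28=28
a = 3: 3+7=10, 3+14=17, 3+28=2
a = 7: 7+7=14, 7+14=21, 7+28=6
a = 27: 27+7=5, 27+14=12, 27+28=26
Distinct residues collected: {2, 5, 6, 7, 10, 12, 14, 17, 21, 26, 28}
|A + B| = 11 (out of 29 total residues).

A + B = {2, 5, 6, 7, 10, 12, 14, 17, 21, 26, 28}


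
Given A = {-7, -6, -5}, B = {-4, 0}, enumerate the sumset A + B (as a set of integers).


A + B = {a + b : a ∈ A, b ∈ B}.
Enumerate all |A|·|B| = 3·2 = 6 pairs (a, b) and collect distinct sums.
a = -7: -7+-4=-11, -7+0=-7
a = -6: -6+-4=-10, -6+0=-6
a = -5: -5+-4=-9, -5+0=-5
Collecting distinct sums: A + B = {-11, -10, -9, -7, -6, -5}
|A + B| = 6

A + B = {-11, -10, -9, -7, -6, -5}


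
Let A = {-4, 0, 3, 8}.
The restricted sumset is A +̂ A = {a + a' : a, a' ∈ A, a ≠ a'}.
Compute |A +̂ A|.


Restricted sumset: A +̂ A = {a + a' : a ∈ A, a' ∈ A, a ≠ a'}.
Equivalently, take A + A and drop any sum 2a that is achievable ONLY as a + a for a ∈ A (i.e. sums representable only with equal summands).
Enumerate pairs (a, a') with a < a' (symmetric, so each unordered pair gives one sum; this covers all a ≠ a'):
  -4 + 0 = -4
  -4 + 3 = -1
  -4 + 8 = 4
  0 + 3 = 3
  0 + 8 = 8
  3 + 8 = 11
Collected distinct sums: {-4, -1, 3, 4, 8, 11}
|A +̂ A| = 6
(Reference bound: |A +̂ A| ≥ 2|A| - 3 for |A| ≥ 2, with |A| = 4 giving ≥ 5.)

|A +̂ A| = 6


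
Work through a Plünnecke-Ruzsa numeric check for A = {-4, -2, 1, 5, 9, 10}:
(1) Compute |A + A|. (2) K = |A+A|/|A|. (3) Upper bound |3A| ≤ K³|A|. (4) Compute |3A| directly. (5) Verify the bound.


|A| = 6.
Step 1: Compute A + A by enumerating all 36 pairs.
A + A = {-8, -6, -4, -3, -1, 1, 2, 3, 5, 6, 7, 8, 10, 11, 14, 15, 18, 19, 20}, so |A + A| = 19.
Step 2: Doubling constant K = |A + A|/|A| = 19/6 = 19/6 ≈ 3.1667.
Step 3: Plünnecke-Ruzsa gives |3A| ≤ K³·|A| = (3.1667)³ · 6 ≈ 190.5278.
Step 4: Compute 3A = A + A + A directly by enumerating all triples (a,b,c) ∈ A³; |3A| = 38.
Step 5: Check 38 ≤ 190.5278? Yes ✓.

K = 19/6, Plünnecke-Ruzsa bound K³|A| ≈ 190.5278, |3A| = 38, inequality holds.


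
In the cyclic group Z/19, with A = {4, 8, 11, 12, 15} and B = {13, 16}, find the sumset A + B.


Work in Z/19Z: reduce every sum a + b modulo 19.
Enumerate all 10 pairs:
a = 4: 4+13=17, 4+16=1
a = 8: 8+13=2, 8+16=5
a = 11: 11+13=5, 11+16=8
a = 12: 12+13=6, 12+16=9
a = 15: 15+13=9, 15+16=12
Distinct residues collected: {1, 2, 5, 6, 8, 9, 12, 17}
|A + B| = 8 (out of 19 total residues).

A + B = {1, 2, 5, 6, 8, 9, 12, 17}


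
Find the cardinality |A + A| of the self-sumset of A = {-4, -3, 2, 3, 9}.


A + A = {a + a' : a, a' ∈ A}; |A| = 5.
General bounds: 2|A| - 1 ≤ |A + A| ≤ |A|(|A|+1)/2, i.e. 9 ≤ |A + A| ≤ 15.
Lower bound 2|A|-1 is attained iff A is an arithmetic progression.
Enumerate sums a + a' for a ≤ a' (symmetric, so this suffices):
a = -4: -4+-4=-8, -4+-3=-7, -4+2=-2, -4+3=-1, -4+9=5
a = -3: -3+-3=-6, -3+2=-1, -3+3=0, -3+9=6
a = 2: 2+2=4, 2+3=5, 2+9=11
a = 3: 3+3=6, 3+9=12
a = 9: 9+9=18
Distinct sums: {-8, -7, -6, -2, -1, 0, 4, 5, 6, 11, 12, 18}
|A + A| = 12

|A + A| = 12


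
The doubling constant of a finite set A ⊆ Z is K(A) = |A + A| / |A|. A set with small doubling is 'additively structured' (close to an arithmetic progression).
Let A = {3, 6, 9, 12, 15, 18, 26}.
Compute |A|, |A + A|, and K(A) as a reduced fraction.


|A| = 7.
Compute A + A by enumerating all 49 pairs.
A + A = {6, 9, 12, 15, 18, 21, 24, 27, 29, 30, 32, 33, 35, 36, 38, 41, 44, 52}, so |A + A| = 18.
K = |A + A| / |A| = 18/7 (already in lowest terms) ≈ 2.5714.
Reference: AP of size 7 gives K = 13/7 ≈ 1.8571; a fully generic set of size 7 gives K ≈ 4.0000.

|A| = 7, |A + A| = 18, K = 18/7.


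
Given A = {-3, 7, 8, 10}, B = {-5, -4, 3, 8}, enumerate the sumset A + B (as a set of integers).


A + B = {a + b : a ∈ A, b ∈ B}.
Enumerate all |A|·|B| = 4·4 = 16 pairs (a, b) and collect distinct sums.
a = -3: -3+-5=-8, -3+-4=-7, -3+3=0, -3+8=5
a = 7: 7+-5=2, 7+-4=3, 7+3=10, 7+8=15
a = 8: 8+-5=3, 8+-4=4, 8+3=11, 8+8=16
a = 10: 10+-5=5, 10+-4=6, 10+3=13, 10+8=18
Collecting distinct sums: A + B = {-8, -7, 0, 2, 3, 4, 5, 6, 10, 11, 13, 15, 16, 18}
|A + B| = 14

A + B = {-8, -7, 0, 2, 3, 4, 5, 6, 10, 11, 13, 15, 16, 18}


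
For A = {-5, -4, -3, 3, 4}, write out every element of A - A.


A - A = {a - a' : a, a' ∈ A}.
Compute a - a' for each ordered pair (a, a'):
a = -5: -5--5=0, -5--4=-1, -5--3=-2, -5-3=-8, -5-4=-9
a = -4: -4--5=1, -4--4=0, -4--3=-1, -4-3=-7, -4-4=-8
a = -3: -3--5=2, -3--4=1, -3--3=0, -3-3=-6, -3-4=-7
a = 3: 3--5=8, 3--4=7, 3--3=6, 3-3=0, 3-4=-1
a = 4: 4--5=9, 4--4=8, 4--3=7, 4-3=1, 4-4=0
Collecting distinct values (and noting 0 appears from a-a):
A - A = {-9, -8, -7, -6, -2, -1, 0, 1, 2, 6, 7, 8, 9}
|A - A| = 13

A - A = {-9, -8, -7, -6, -2, -1, 0, 1, 2, 6, 7, 8, 9}


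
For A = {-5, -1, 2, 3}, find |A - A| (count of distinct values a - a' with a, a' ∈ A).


A - A = {a - a' : a, a' ∈ A}; |A| = 4.
Bounds: 2|A|-1 ≤ |A - A| ≤ |A|² - |A| + 1, i.e. 7 ≤ |A - A| ≤ 13.
Note: 0 ∈ A - A always (from a - a). The set is symmetric: if d ∈ A - A then -d ∈ A - A.
Enumerate nonzero differences d = a - a' with a > a' (then include -d):
Positive differences: {1, 3, 4, 7, 8}
Full difference set: {0} ∪ (positive diffs) ∪ (negative diffs).
|A - A| = 1 + 2·5 = 11 (matches direct enumeration: 11).

|A - A| = 11


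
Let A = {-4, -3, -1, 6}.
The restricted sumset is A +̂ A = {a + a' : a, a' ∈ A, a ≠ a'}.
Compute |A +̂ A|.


Restricted sumset: A +̂ A = {a + a' : a ∈ A, a' ∈ A, a ≠ a'}.
Equivalently, take A + A and drop any sum 2a that is achievable ONLY as a + a for a ∈ A (i.e. sums representable only with equal summands).
Enumerate pairs (a, a') with a < a' (symmetric, so each unordered pair gives one sum; this covers all a ≠ a'):
  -4 + -3 = -7
  -4 + -1 = -5
  -4 + 6 = 2
  -3 + -1 = -4
  -3 + 6 = 3
  -1 + 6 = 5
Collected distinct sums: {-7, -5, -4, 2, 3, 5}
|A +̂ A| = 6
(Reference bound: |A +̂ A| ≥ 2|A| - 3 for |A| ≥ 2, with |A| = 4 giving ≥ 5.)

|A +̂ A| = 6


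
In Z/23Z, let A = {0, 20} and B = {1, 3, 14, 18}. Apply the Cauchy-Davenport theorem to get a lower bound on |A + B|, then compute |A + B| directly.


Cauchy-Davenport: |A + B| ≥ min(p, |A| + |B| - 1) for A, B nonempty in Z/pZ.
|A| = 2, |B| = 4, p = 23.
CD lower bound = min(23, 2 + 4 - 1) = min(23, 5) = 5.
Compute A + B mod 23 directly:
a = 0: 0+1=1, 0+3=3, 0+14=14, 0+18=18
a = 20: 20+1=21, 20+3=0, 20+14=11, 20+18=15
A + B = {0, 1, 3, 11, 14, 15, 18, 21}, so |A + B| = 8.
Verify: 8 ≥ 5? Yes ✓.

CD lower bound = 5, actual |A + B| = 8.


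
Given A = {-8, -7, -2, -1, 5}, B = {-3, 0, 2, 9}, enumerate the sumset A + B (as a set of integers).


A + B = {a + b : a ∈ A, b ∈ B}.
Enumerate all |A|·|B| = 5·4 = 20 pairs (a, b) and collect distinct sums.
a = -8: -8+-3=-11, -8+0=-8, -8+2=-6, -8+9=1
a = -7: -7+-3=-10, -7+0=-7, -7+2=-5, -7+9=2
a = -2: -2+-3=-5, -2+0=-2, -2+2=0, -2+9=7
a = -1: -1+-3=-4, -1+0=-1, -1+2=1, -1+9=8
a = 5: 5+-3=2, 5+0=5, 5+2=7, 5+9=14
Collecting distinct sums: A + B = {-11, -10, -8, -7, -6, -5, -4, -2, -1, 0, 1, 2, 5, 7, 8, 14}
|A + B| = 16

A + B = {-11, -10, -8, -7, -6, -5, -4, -2, -1, 0, 1, 2, 5, 7, 8, 14}


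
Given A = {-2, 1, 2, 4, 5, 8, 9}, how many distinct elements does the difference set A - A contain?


A - A = {a - a' : a, a' ∈ A}; |A| = 7.
Bounds: 2|A|-1 ≤ |A - A| ≤ |A|² - |A| + 1, i.e. 13 ≤ |A - A| ≤ 43.
Note: 0 ∈ A - A always (from a - a). The set is symmetric: if d ∈ A - A then -d ∈ A - A.
Enumerate nonzero differences d = a - a' with a > a' (then include -d):
Positive differences: {1, 2, 3, 4, 5, 6, 7, 8, 10, 11}
Full difference set: {0} ∪ (positive diffs) ∪ (negative diffs).
|A - A| = 1 + 2·10 = 21 (matches direct enumeration: 21).

|A - A| = 21


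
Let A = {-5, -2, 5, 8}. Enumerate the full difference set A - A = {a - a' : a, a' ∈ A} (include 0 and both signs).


A - A = {a - a' : a, a' ∈ A}.
Compute a - a' for each ordered pair (a, a'):
a = -5: -5--5=0, -5--2=-3, -5-5=-10, -5-8=-13
a = -2: -2--5=3, -2--2=0, -2-5=-7, -2-8=-10
a = 5: 5--5=10, 5--2=7, 5-5=0, 5-8=-3
a = 8: 8--5=13, 8--2=10, 8-5=3, 8-8=0
Collecting distinct values (and noting 0 appears from a-a):
A - A = {-13, -10, -7, -3, 0, 3, 7, 10, 13}
|A - A| = 9

A - A = {-13, -10, -7, -3, 0, 3, 7, 10, 13}


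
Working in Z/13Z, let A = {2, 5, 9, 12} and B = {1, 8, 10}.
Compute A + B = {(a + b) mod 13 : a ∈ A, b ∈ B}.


Work in Z/13Z: reduce every sum a + b modulo 13.
Enumerate all 12 pairs:
a = 2: 2+1=3, 2+8=10, 2+10=12
a = 5: 5+1=6, 5+8=0, 5+10=2
a = 9: 9+1=10, 9+8=4, 9+10=6
a = 12: 12+1=0, 12+8=7, 12+10=9
Distinct residues collected: {0, 2, 3, 4, 6, 7, 9, 10, 12}
|A + B| = 9 (out of 13 total residues).

A + B = {0, 2, 3, 4, 6, 7, 9, 10, 12}


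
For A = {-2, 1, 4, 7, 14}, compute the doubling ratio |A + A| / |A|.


|A| = 5.
Compute A + A by enumerating all 25 pairs.
A + A = {-4, -1, 2, 5, 8, 11, 12, 14, 15, 18, 21, 28}, so |A + A| = 12.
K = |A + A| / |A| = 12/5 (already in lowest terms) ≈ 2.4000.
Reference: AP of size 5 gives K = 9/5 ≈ 1.8000; a fully generic set of size 5 gives K ≈ 3.0000.

|A| = 5, |A + A| = 12, K = 12/5.


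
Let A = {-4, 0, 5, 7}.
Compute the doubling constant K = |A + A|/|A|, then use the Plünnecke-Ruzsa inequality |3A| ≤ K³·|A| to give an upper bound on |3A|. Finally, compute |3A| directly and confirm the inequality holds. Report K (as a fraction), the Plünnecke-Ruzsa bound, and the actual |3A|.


|A| = 4.
Step 1: Compute A + A by enumerating all 16 pairs.
A + A = {-8, -4, 0, 1, 3, 5, 7, 10, 12, 14}, so |A + A| = 10.
Step 2: Doubling constant K = |A + A|/|A| = 10/4 = 10/4 ≈ 2.5000.
Step 3: Plünnecke-Ruzsa gives |3A| ≤ K³·|A| = (2.5000)³ · 4 ≈ 62.5000.
Step 4: Compute 3A = A + A + A directly by enumerating all triples (a,b,c) ∈ A³; |3A| = 19.
Step 5: Check 19 ≤ 62.5000? Yes ✓.

K = 10/4, Plünnecke-Ruzsa bound K³|A| ≈ 62.5000, |3A| = 19, inequality holds.


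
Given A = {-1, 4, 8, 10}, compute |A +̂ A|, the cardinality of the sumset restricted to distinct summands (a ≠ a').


Restricted sumset: A +̂ A = {a + a' : a ∈ A, a' ∈ A, a ≠ a'}.
Equivalently, take A + A and drop any sum 2a that is achievable ONLY as a + a for a ∈ A (i.e. sums representable only with equal summands).
Enumerate pairs (a, a') with a < a' (symmetric, so each unordered pair gives one sum; this covers all a ≠ a'):
  -1 + 4 = 3
  -1 + 8 = 7
  -1 + 10 = 9
  4 + 8 = 12
  4 + 10 = 14
  8 + 10 = 18
Collected distinct sums: {3, 7, 9, 12, 14, 18}
|A +̂ A| = 6
(Reference bound: |A +̂ A| ≥ 2|A| - 3 for |A| ≥ 2, with |A| = 4 giving ≥ 5.)

|A +̂ A| = 6


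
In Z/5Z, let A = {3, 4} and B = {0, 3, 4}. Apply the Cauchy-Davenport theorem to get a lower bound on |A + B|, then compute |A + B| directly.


Cauchy-Davenport: |A + B| ≥ min(p, |A| + |B| - 1) for A, B nonempty in Z/pZ.
|A| = 2, |B| = 3, p = 5.
CD lower bound = min(5, 2 + 3 - 1) = min(5, 4) = 4.
Compute A + B mod 5 directly:
a = 3: 3+0=3, 3+3=1, 3+4=2
a = 4: 4+0=4, 4+3=2, 4+4=3
A + B = {1, 2, 3, 4}, so |A + B| = 4.
Verify: 4 ≥ 4? Yes ✓.

CD lower bound = 4, actual |A + B| = 4.


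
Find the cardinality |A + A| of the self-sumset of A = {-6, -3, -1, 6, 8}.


A + A = {a + a' : a, a' ∈ A}; |A| = 5.
General bounds: 2|A| - 1 ≤ |A + A| ≤ |A|(|A|+1)/2, i.e. 9 ≤ |A + A| ≤ 15.
Lower bound 2|A|-1 is attained iff A is an arithmetic progression.
Enumerate sums a + a' for a ≤ a' (symmetric, so this suffices):
a = -6: -6+-6=-12, -6+-3=-9, -6+-1=-7, -6+6=0, -6+8=2
a = -3: -3+-3=-6, -3+-1=-4, -3+6=3, -3+8=5
a = -1: -1+-1=-2, -1+6=5, -1+8=7
a = 6: 6+6=12, 6+8=14
a = 8: 8+8=16
Distinct sums: {-12, -9, -7, -6, -4, -2, 0, 2, 3, 5, 7, 12, 14, 16}
|A + A| = 14

|A + A| = 14


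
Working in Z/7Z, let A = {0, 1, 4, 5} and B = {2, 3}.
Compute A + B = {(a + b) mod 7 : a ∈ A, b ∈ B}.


Work in Z/7Z: reduce every sum a + b modulo 7.
Enumerate all 8 pairs:
a = 0: 0+2=2, 0+3=3
a = 1: 1+2=3, 1+3=4
a = 4: 4+2=6, 4+3=0
a = 5: 5+2=0, 5+3=1
Distinct residues collected: {0, 1, 2, 3, 4, 6}
|A + B| = 6 (out of 7 total residues).

A + B = {0, 1, 2, 3, 4, 6}


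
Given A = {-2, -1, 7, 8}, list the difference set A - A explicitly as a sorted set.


A - A = {a - a' : a, a' ∈ A}.
Compute a - a' for each ordered pair (a, a'):
a = -2: -2--2=0, -2--1=-1, -2-7=-9, -2-8=-10
a = -1: -1--2=1, -1--1=0, -1-7=-8, -1-8=-9
a = 7: 7--2=9, 7--1=8, 7-7=0, 7-8=-1
a = 8: 8--2=10, 8--1=9, 8-7=1, 8-8=0
Collecting distinct values (and noting 0 appears from a-a):
A - A = {-10, -9, -8, -1, 0, 1, 8, 9, 10}
|A - A| = 9

A - A = {-10, -9, -8, -1, 0, 1, 8, 9, 10}


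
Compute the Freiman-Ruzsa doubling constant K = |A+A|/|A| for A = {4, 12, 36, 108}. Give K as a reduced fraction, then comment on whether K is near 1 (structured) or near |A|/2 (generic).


|A| = 4.
Compute A + A by enumerating all 16 pairs.
A + A = {8, 16, 24, 40, 48, 72, 112, 120, 144, 216}, so |A + A| = 10.
K = |A + A| / |A| = 10/4 = 5/2 ≈ 2.5000.
Reference: AP of size 4 gives K = 7/4 ≈ 1.7500; a fully generic set of size 4 gives K ≈ 2.5000.

|A| = 4, |A + A| = 10, K = 10/4 = 5/2.


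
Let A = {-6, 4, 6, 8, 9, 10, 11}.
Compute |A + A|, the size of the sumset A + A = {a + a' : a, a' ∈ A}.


A + A = {a + a' : a, a' ∈ A}; |A| = 7.
General bounds: 2|A| - 1 ≤ |A + A| ≤ |A|(|A|+1)/2, i.e. 13 ≤ |A + A| ≤ 28.
Lower bound 2|A|-1 is attained iff A is an arithmetic progression.
Enumerate sums a + a' for a ≤ a' (symmetric, so this suffices):
a = -6: -6+-6=-12, -6+4=-2, -6+6=0, -6+8=2, -6+9=3, -6+10=4, -6+11=5
a = 4: 4+4=8, 4+6=10, 4+8=12, 4+9=13, 4+10=14, 4+11=15
a = 6: 6+6=12, 6+8=14, 6+9=15, 6+10=16, 6+11=17
a = 8: 8+8=16, 8+9=17, 8+10=18, 8+11=19
a = 9: 9+9=18, 9+10=19, 9+11=20
a = 10: 10+10=20, 10+11=21
a = 11: 11+11=22
Distinct sums: {-12, -2, 0, 2, 3, 4, 5, 8, 10, 12, 13, 14, 15, 16, 17, 18, 19, 20, 21, 22}
|A + A| = 20

|A + A| = 20


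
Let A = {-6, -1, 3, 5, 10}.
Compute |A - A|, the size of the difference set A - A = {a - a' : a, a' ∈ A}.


A - A = {a - a' : a, a' ∈ A}; |A| = 5.
Bounds: 2|A|-1 ≤ |A - A| ≤ |A|² - |A| + 1, i.e. 9 ≤ |A - A| ≤ 21.
Note: 0 ∈ A - A always (from a - a). The set is symmetric: if d ∈ A - A then -d ∈ A - A.
Enumerate nonzero differences d = a - a' with a > a' (then include -d):
Positive differences: {2, 4, 5, 6, 7, 9, 11, 16}
Full difference set: {0} ∪ (positive diffs) ∪ (negative diffs).
|A - A| = 1 + 2·8 = 17 (matches direct enumeration: 17).

|A - A| = 17


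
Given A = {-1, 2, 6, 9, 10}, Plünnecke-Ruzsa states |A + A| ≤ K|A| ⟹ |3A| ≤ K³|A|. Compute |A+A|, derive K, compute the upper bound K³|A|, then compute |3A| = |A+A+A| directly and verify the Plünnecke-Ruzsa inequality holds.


|A| = 5.
Step 1: Compute A + A by enumerating all 25 pairs.
A + A = {-2, 1, 4, 5, 8, 9, 11, 12, 15, 16, 18, 19, 20}, so |A + A| = 13.
Step 2: Doubling constant K = |A + A|/|A| = 13/5 = 13/5 ≈ 2.6000.
Step 3: Plünnecke-Ruzsa gives |3A| ≤ K³·|A| = (2.6000)³ · 5 ≈ 87.8800.
Step 4: Compute 3A = A + A + A directly by enumerating all triples (a,b,c) ∈ A³; |3A| = 25.
Step 5: Check 25 ≤ 87.8800? Yes ✓.

K = 13/5, Plünnecke-Ruzsa bound K³|A| ≈ 87.8800, |3A| = 25, inequality holds.


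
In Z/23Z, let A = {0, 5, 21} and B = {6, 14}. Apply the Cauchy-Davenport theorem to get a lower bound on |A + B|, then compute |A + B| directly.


Cauchy-Davenport: |A + B| ≥ min(p, |A| + |B| - 1) for A, B nonempty in Z/pZ.
|A| = 3, |B| = 2, p = 23.
CD lower bound = min(23, 3 + 2 - 1) = min(23, 4) = 4.
Compute A + B mod 23 directly:
a = 0: 0+6=6, 0+14=14
a = 5: 5+6=11, 5+14=19
a = 21: 21+6=4, 21+14=12
A + B = {4, 6, 11, 12, 14, 19}, so |A + B| = 6.
Verify: 6 ≥ 4? Yes ✓.

CD lower bound = 4, actual |A + B| = 6.


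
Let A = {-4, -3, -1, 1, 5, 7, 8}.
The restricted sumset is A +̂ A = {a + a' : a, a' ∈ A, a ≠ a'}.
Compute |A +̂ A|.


Restricted sumset: A +̂ A = {a + a' : a ∈ A, a' ∈ A, a ≠ a'}.
Equivalently, take A + A and drop any sum 2a that is achievable ONLY as a + a for a ∈ A (i.e. sums representable only with equal summands).
Enumerate pairs (a, a') with a < a' (symmetric, so each unordered pair gives one sum; this covers all a ≠ a'):
  -4 + -3 = -7
  -4 + -1 = -5
  -4 + 1 = -3
  -4 + 5 = 1
  -4 + 7 = 3
  -4 + 8 = 4
  -3 + -1 = -4
  -3 + 1 = -2
  -3 + 5 = 2
  -3 + 7 = 4
  -3 + 8 = 5
  -1 + 1 = 0
  -1 + 5 = 4
  -1 + 7 = 6
  -1 + 8 = 7
  1 + 5 = 6
  1 + 7 = 8
  1 + 8 = 9
  5 + 7 = 12
  5 + 8 = 13
  7 + 8 = 15
Collected distinct sums: {-7, -5, -4, -3, -2, 0, 1, 2, 3, 4, 5, 6, 7, 8, 9, 12, 13, 15}
|A +̂ A| = 18
(Reference bound: |A +̂ A| ≥ 2|A| - 3 for |A| ≥ 2, with |A| = 7 giving ≥ 11.)

|A +̂ A| = 18


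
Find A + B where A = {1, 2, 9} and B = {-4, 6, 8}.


A + B = {a + b : a ∈ A, b ∈ B}.
Enumerate all |A|·|B| = 3·3 = 9 pairs (a, b) and collect distinct sums.
a = 1: 1+-4=-3, 1+6=7, 1+8=9
a = 2: 2+-4=-2, 2+6=8, 2+8=10
a = 9: 9+-4=5, 9+6=15, 9+8=17
Collecting distinct sums: A + B = {-3, -2, 5, 7, 8, 9, 10, 15, 17}
|A + B| = 9

A + B = {-3, -2, 5, 7, 8, 9, 10, 15, 17}


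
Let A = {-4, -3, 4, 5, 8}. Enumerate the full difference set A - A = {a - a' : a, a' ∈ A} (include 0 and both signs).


A - A = {a - a' : a, a' ∈ A}.
Compute a - a' for each ordered pair (a, a'):
a = -4: -4--4=0, -4--3=-1, -4-4=-8, -4-5=-9, -4-8=-12
a = -3: -3--4=1, -3--3=0, -3-4=-7, -3-5=-8, -3-8=-11
a = 4: 4--4=8, 4--3=7, 4-4=0, 4-5=-1, 4-8=-4
a = 5: 5--4=9, 5--3=8, 5-4=1, 5-5=0, 5-8=-3
a = 8: 8--4=12, 8--3=11, 8-4=4, 8-5=3, 8-8=0
Collecting distinct values (and noting 0 appears from a-a):
A - A = {-12, -11, -9, -8, -7, -4, -3, -1, 0, 1, 3, 4, 7, 8, 9, 11, 12}
|A - A| = 17

A - A = {-12, -11, -9, -8, -7, -4, -3, -1, 0, 1, 3, 4, 7, 8, 9, 11, 12}


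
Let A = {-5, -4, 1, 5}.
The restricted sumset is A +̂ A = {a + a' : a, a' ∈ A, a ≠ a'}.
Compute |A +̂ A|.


Restricted sumset: A +̂ A = {a + a' : a ∈ A, a' ∈ A, a ≠ a'}.
Equivalently, take A + A and drop any sum 2a that is achievable ONLY as a + a for a ∈ A (i.e. sums representable only with equal summands).
Enumerate pairs (a, a') with a < a' (symmetric, so each unordered pair gives one sum; this covers all a ≠ a'):
  -5 + -4 = -9
  -5 + 1 = -4
  -5 + 5 = 0
  -4 + 1 = -3
  -4 + 5 = 1
  1 + 5 = 6
Collected distinct sums: {-9, -4, -3, 0, 1, 6}
|A +̂ A| = 6
(Reference bound: |A +̂ A| ≥ 2|A| - 3 for |A| ≥ 2, with |A| = 4 giving ≥ 5.)

|A +̂ A| = 6


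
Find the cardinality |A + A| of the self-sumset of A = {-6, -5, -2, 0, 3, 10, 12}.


A + A = {a + a' : a, a' ∈ A}; |A| = 7.
General bounds: 2|A| - 1 ≤ |A + A| ≤ |A|(|A|+1)/2, i.e. 13 ≤ |A + A| ≤ 28.
Lower bound 2|A|-1 is attained iff A is an arithmetic progression.
Enumerate sums a + a' for a ≤ a' (symmetric, so this suffices):
a = -6: -6+-6=-12, -6+-5=-11, -6+-2=-8, -6+0=-6, -6+3=-3, -6+10=4, -6+12=6
a = -5: -5+-5=-10, -5+-2=-7, -5+0=-5, -5+3=-2, -5+10=5, -5+12=7
a = -2: -2+-2=-4, -2+0=-2, -2+3=1, -2+10=8, -2+12=10
a = 0: 0+0=0, 0+3=3, 0+10=10, 0+12=12
a = 3: 3+3=6, 3+10=13, 3+12=15
a = 10: 10+10=20, 10+12=22
a = 12: 12+12=24
Distinct sums: {-12, -11, -10, -8, -7, -6, -5, -4, -3, -2, 0, 1, 3, 4, 5, 6, 7, 8, 10, 12, 13, 15, 20, 22, 24}
|A + A| = 25

|A + A| = 25


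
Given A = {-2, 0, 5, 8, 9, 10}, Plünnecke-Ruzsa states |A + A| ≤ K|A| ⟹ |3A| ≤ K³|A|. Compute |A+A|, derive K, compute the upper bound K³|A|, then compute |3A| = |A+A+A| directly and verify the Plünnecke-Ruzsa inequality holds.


|A| = 6.
Step 1: Compute A + A by enumerating all 36 pairs.
A + A = {-4, -2, 0, 3, 5, 6, 7, 8, 9, 10, 13, 14, 15, 16, 17, 18, 19, 20}, so |A + A| = 18.
Step 2: Doubling constant K = |A + A|/|A| = 18/6 = 18/6 ≈ 3.0000.
Step 3: Plünnecke-Ruzsa gives |3A| ≤ K³·|A| = (3.0000)³ · 6 ≈ 162.0000.
Step 4: Compute 3A = A + A + A directly by enumerating all triples (a,b,c) ∈ A³; |3A| = 33.
Step 5: Check 33 ≤ 162.0000? Yes ✓.

K = 18/6, Plünnecke-Ruzsa bound K³|A| ≈ 162.0000, |3A| = 33, inequality holds.


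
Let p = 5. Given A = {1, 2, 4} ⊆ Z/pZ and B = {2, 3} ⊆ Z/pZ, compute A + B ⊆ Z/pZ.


Work in Z/5Z: reduce every sum a + b modulo 5.
Enumerate all 6 pairs:
a = 1: 1+2=3, 1+3=4
a = 2: 2+2=4, 2+3=0
a = 4: 4+2=1, 4+3=2
Distinct residues collected: {0, 1, 2, 3, 4}
|A + B| = 5 (out of 5 total residues).

A + B = {0, 1, 2, 3, 4}


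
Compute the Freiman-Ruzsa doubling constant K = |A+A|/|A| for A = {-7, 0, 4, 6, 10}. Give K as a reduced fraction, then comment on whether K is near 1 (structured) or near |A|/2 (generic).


|A| = 5.
Compute A + A by enumerating all 25 pairs.
A + A = {-14, -7, -3, -1, 0, 3, 4, 6, 8, 10, 12, 14, 16, 20}, so |A + A| = 14.
K = |A + A| / |A| = 14/5 (already in lowest terms) ≈ 2.8000.
Reference: AP of size 5 gives K = 9/5 ≈ 1.8000; a fully generic set of size 5 gives K ≈ 3.0000.

|A| = 5, |A + A| = 14, K = 14/5.


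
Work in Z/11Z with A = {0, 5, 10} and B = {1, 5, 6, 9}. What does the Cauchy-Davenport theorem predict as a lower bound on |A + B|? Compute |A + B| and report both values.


Cauchy-Davenport: |A + B| ≥ min(p, |A| + |B| - 1) for A, B nonempty in Z/pZ.
|A| = 3, |B| = 4, p = 11.
CD lower bound = min(11, 3 + 4 - 1) = min(11, 6) = 6.
Compute A + B mod 11 directly:
a = 0: 0+1=1, 0+5=5, 0+6=6, 0+9=9
a = 5: 5+1=6, 5+5=10, 5+6=0, 5+9=3
a = 10: 10+1=0, 10+5=4, 10+6=5, 10+9=8
A + B = {0, 1, 3, 4, 5, 6, 8, 9, 10}, so |A + B| = 9.
Verify: 9 ≥ 6? Yes ✓.

CD lower bound = 6, actual |A + B| = 9.


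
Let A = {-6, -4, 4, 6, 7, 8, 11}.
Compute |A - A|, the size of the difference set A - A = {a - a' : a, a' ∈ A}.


A - A = {a - a' : a, a' ∈ A}; |A| = 7.
Bounds: 2|A|-1 ≤ |A - A| ≤ |A|² - |A| + 1, i.e. 13 ≤ |A - A| ≤ 43.
Note: 0 ∈ A - A always (from a - a). The set is symmetric: if d ∈ A - A then -d ∈ A - A.
Enumerate nonzero differences d = a - a' with a > a' (then include -d):
Positive differences: {1, 2, 3, 4, 5, 7, 8, 10, 11, 12, 13, 14, 15, 17}
Full difference set: {0} ∪ (positive diffs) ∪ (negative diffs).
|A - A| = 1 + 2·14 = 29 (matches direct enumeration: 29).

|A - A| = 29


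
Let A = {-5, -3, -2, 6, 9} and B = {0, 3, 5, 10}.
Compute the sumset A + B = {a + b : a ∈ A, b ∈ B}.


A + B = {a + b : a ∈ A, b ∈ B}.
Enumerate all |A|·|B| = 5·4 = 20 pairs (a, b) and collect distinct sums.
a = -5: -5+0=-5, -5+3=-2, -5+5=0, -5+10=5
a = -3: -3+0=-3, -3+3=0, -3+5=2, -3+10=7
a = -2: -2+0=-2, -2+3=1, -2+5=3, -2+10=8
a = 6: 6+0=6, 6+3=9, 6+5=11, 6+10=16
a = 9: 9+0=9, 9+3=12, 9+5=14, 9+10=19
Collecting distinct sums: A + B = {-5, -3, -2, 0, 1, 2, 3, 5, 6, 7, 8, 9, 11, 12, 14, 16, 19}
|A + B| = 17

A + B = {-5, -3, -2, 0, 1, 2, 3, 5, 6, 7, 8, 9, 11, 12, 14, 16, 19}


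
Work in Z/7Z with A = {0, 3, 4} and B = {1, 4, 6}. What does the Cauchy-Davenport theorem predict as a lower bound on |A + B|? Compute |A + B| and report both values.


Cauchy-Davenport: |A + B| ≥ min(p, |A| + |B| - 1) for A, B nonempty in Z/pZ.
|A| = 3, |B| = 3, p = 7.
CD lower bound = min(7, 3 + 3 - 1) = min(7, 5) = 5.
Compute A + B mod 7 directly:
a = 0: 0+1=1, 0+4=4, 0+6=6
a = 3: 3+1=4, 3+4=0, 3+6=2
a = 4: 4+1=5, 4+4=1, 4+6=3
A + B = {0, 1, 2, 3, 4, 5, 6}, so |A + B| = 7.
Verify: 7 ≥ 5? Yes ✓.

CD lower bound = 5, actual |A + B| = 7.


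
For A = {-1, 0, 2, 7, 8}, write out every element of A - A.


A - A = {a - a' : a, a' ∈ A}.
Compute a - a' for each ordered pair (a, a'):
a = -1: -1--1=0, -1-0=-1, -1-2=-3, -1-7=-8, -1-8=-9
a = 0: 0--1=1, 0-0=0, 0-2=-2, 0-7=-7, 0-8=-8
a = 2: 2--1=3, 2-0=2, 2-2=0, 2-7=-5, 2-8=-6
a = 7: 7--1=8, 7-0=7, 7-2=5, 7-7=0, 7-8=-1
a = 8: 8--1=9, 8-0=8, 8-2=6, 8-7=1, 8-8=0
Collecting distinct values (and noting 0 appears from a-a):
A - A = {-9, -8, -7, -6, -5, -3, -2, -1, 0, 1, 2, 3, 5, 6, 7, 8, 9}
|A - A| = 17

A - A = {-9, -8, -7, -6, -5, -3, -2, -1, 0, 1, 2, 3, 5, 6, 7, 8, 9}


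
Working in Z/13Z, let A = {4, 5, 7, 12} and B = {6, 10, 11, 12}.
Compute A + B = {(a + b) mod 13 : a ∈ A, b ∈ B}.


Work in Z/13Z: reduce every sum a + b modulo 13.
Enumerate all 16 pairs:
a = 4: 4+6=10, 4+10=1, 4+11=2, 4+12=3
a = 5: 5+6=11, 5+10=2, 5+11=3, 5+12=4
a = 7: 7+6=0, 7+10=4, 7+11=5, 7+12=6
a = 12: 12+6=5, 12+10=9, 12+11=10, 12+12=11
Distinct residues collected: {0, 1, 2, 3, 4, 5, 6, 9, 10, 11}
|A + B| = 10 (out of 13 total residues).

A + B = {0, 1, 2, 3, 4, 5, 6, 9, 10, 11}


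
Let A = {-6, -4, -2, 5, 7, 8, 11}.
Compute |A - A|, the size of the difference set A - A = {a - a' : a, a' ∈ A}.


A - A = {a - a' : a, a' ∈ A}; |A| = 7.
Bounds: 2|A|-1 ≤ |A - A| ≤ |A|² - |A| + 1, i.e. 13 ≤ |A - A| ≤ 43.
Note: 0 ∈ A - A always (from a - a). The set is symmetric: if d ∈ A - A then -d ∈ A - A.
Enumerate nonzero differences d = a - a' with a > a' (then include -d):
Positive differences: {1, 2, 3, 4, 6, 7, 9, 10, 11, 12, 13, 14, 15, 17}
Full difference set: {0} ∪ (positive diffs) ∪ (negative diffs).
|A - A| = 1 + 2·14 = 29 (matches direct enumeration: 29).

|A - A| = 29


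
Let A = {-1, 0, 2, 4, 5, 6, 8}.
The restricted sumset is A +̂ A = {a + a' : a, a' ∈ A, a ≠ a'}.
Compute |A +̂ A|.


Restricted sumset: A +̂ A = {a + a' : a ∈ A, a' ∈ A, a ≠ a'}.
Equivalently, take A + A and drop any sum 2a that is achievable ONLY as a + a for a ∈ A (i.e. sums representable only with equal summands).
Enumerate pairs (a, a') with a < a' (symmetric, so each unordered pair gives one sum; this covers all a ≠ a'):
  -1 + 0 = -1
  -1 + 2 = 1
  -1 + 4 = 3
  -1 + 5 = 4
  -1 + 6 = 5
  -1 + 8 = 7
  0 + 2 = 2
  0 + 4 = 4
  0 + 5 = 5
  0 + 6 = 6
  0 + 8 = 8
  2 + 4 = 6
  2 + 5 = 7
  2 + 6 = 8
  2 + 8 = 10
  4 + 5 = 9
  4 + 6 = 10
  4 + 8 = 12
  5 + 6 = 11
  5 + 8 = 13
  6 + 8 = 14
Collected distinct sums: {-1, 1, 2, 3, 4, 5, 6, 7, 8, 9, 10, 11, 12, 13, 14}
|A +̂ A| = 15
(Reference bound: |A +̂ A| ≥ 2|A| - 3 for |A| ≥ 2, with |A| = 7 giving ≥ 11.)

|A +̂ A| = 15


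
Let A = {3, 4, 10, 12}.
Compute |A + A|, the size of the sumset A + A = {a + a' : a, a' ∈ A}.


A + A = {a + a' : a, a' ∈ A}; |A| = 4.
General bounds: 2|A| - 1 ≤ |A + A| ≤ |A|(|A|+1)/2, i.e. 7 ≤ |A + A| ≤ 10.
Lower bound 2|A|-1 is attained iff A is an arithmetic progression.
Enumerate sums a + a' for a ≤ a' (symmetric, so this suffices):
a = 3: 3+3=6, 3+4=7, 3+10=13, 3+12=15
a = 4: 4+4=8, 4+10=14, 4+12=16
a = 10: 10+10=20, 10+12=22
a = 12: 12+12=24
Distinct sums: {6, 7, 8, 13, 14, 15, 16, 20, 22, 24}
|A + A| = 10

|A + A| = 10


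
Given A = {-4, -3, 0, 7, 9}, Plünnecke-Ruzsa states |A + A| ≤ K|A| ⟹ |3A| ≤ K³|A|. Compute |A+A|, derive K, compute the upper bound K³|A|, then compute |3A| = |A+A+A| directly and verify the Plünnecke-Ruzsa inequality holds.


|A| = 5.
Step 1: Compute A + A by enumerating all 25 pairs.
A + A = {-8, -7, -6, -4, -3, 0, 3, 4, 5, 6, 7, 9, 14, 16, 18}, so |A + A| = 15.
Step 2: Doubling constant K = |A + A|/|A| = 15/5 = 15/5 ≈ 3.0000.
Step 3: Plünnecke-Ruzsa gives |3A| ≤ K³·|A| = (3.0000)³ · 5 ≈ 135.0000.
Step 4: Compute 3A = A + A + A directly by enumerating all triples (a,b,c) ∈ A³; |3A| = 31.
Step 5: Check 31 ≤ 135.0000? Yes ✓.

K = 15/5, Plünnecke-Ruzsa bound K³|A| ≈ 135.0000, |3A| = 31, inequality holds.


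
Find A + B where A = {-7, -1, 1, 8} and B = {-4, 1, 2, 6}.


A + B = {a + b : a ∈ A, b ∈ B}.
Enumerate all |A|·|B| = 4·4 = 16 pairs (a, b) and collect distinct sums.
a = -7: -7+-4=-11, -7+1=-6, -7+2=-5, -7+6=-1
a = -1: -1+-4=-5, -1+1=0, -1+2=1, -1+6=5
a = 1: 1+-4=-3, 1+1=2, 1+2=3, 1+6=7
a = 8: 8+-4=4, 8+1=9, 8+2=10, 8+6=14
Collecting distinct sums: A + B = {-11, -6, -5, -3, -1, 0, 1, 2, 3, 4, 5, 7, 9, 10, 14}
|A + B| = 15

A + B = {-11, -6, -5, -3, -1, 0, 1, 2, 3, 4, 5, 7, 9, 10, 14}


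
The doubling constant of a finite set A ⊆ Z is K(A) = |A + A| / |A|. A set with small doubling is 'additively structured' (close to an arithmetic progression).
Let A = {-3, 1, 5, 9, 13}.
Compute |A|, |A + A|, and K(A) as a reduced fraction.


|A| = 5.
Compute A + A by enumerating all 25 pairs.
A + A = {-6, -2, 2, 6, 10, 14, 18, 22, 26}, so |A + A| = 9.
K = |A + A| / |A| = 9/5 (already in lowest terms) ≈ 1.8000.
Reference: AP of size 5 gives K = 9/5 ≈ 1.8000; a fully generic set of size 5 gives K ≈ 3.0000.

|A| = 5, |A + A| = 9, K = 9/5.


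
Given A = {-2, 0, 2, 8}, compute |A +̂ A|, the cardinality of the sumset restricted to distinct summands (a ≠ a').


Restricted sumset: A +̂ A = {a + a' : a ∈ A, a' ∈ A, a ≠ a'}.
Equivalently, take A + A and drop any sum 2a that is achievable ONLY as a + a for a ∈ A (i.e. sums representable only with equal summands).
Enumerate pairs (a, a') with a < a' (symmetric, so each unordered pair gives one sum; this covers all a ≠ a'):
  -2 + 0 = -2
  -2 + 2 = 0
  -2 + 8 = 6
  0 + 2 = 2
  0 + 8 = 8
  2 + 8 = 10
Collected distinct sums: {-2, 0, 2, 6, 8, 10}
|A +̂ A| = 6
(Reference bound: |A +̂ A| ≥ 2|A| - 3 for |A| ≥ 2, with |A| = 4 giving ≥ 5.)

|A +̂ A| = 6


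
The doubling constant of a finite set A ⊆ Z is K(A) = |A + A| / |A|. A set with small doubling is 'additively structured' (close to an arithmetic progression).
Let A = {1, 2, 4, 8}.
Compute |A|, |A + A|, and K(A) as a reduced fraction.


|A| = 4.
Compute A + A by enumerating all 16 pairs.
A + A = {2, 3, 4, 5, 6, 8, 9, 10, 12, 16}, so |A + A| = 10.
K = |A + A| / |A| = 10/4 = 5/2 ≈ 2.5000.
Reference: AP of size 4 gives K = 7/4 ≈ 1.7500; a fully generic set of size 4 gives K ≈ 2.5000.

|A| = 4, |A + A| = 10, K = 10/4 = 5/2.


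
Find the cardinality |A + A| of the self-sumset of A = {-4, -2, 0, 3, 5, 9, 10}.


A + A = {a + a' : a, a' ∈ A}; |A| = 7.
General bounds: 2|A| - 1 ≤ |A + A| ≤ |A|(|A|+1)/2, i.e. 13 ≤ |A + A| ≤ 28.
Lower bound 2|A|-1 is attained iff A is an arithmetic progression.
Enumerate sums a + a' for a ≤ a' (symmetric, so this suffices):
a = -4: -4+-4=-8, -4+-2=-6, -4+0=-4, -4+3=-1, -4+5=1, -4+9=5, -4+10=6
a = -2: -2+-2=-4, -2+0=-2, -2+3=1, -2+5=3, -2+9=7, -2+10=8
a = 0: 0+0=0, 0+3=3, 0+5=5, 0+9=9, 0+10=10
a = 3: 3+3=6, 3+5=8, 3+9=12, 3+10=13
a = 5: 5+5=10, 5+9=14, 5+10=15
a = 9: 9+9=18, 9+10=19
a = 10: 10+10=20
Distinct sums: {-8, -6, -4, -2, -1, 0, 1, 3, 5, 6, 7, 8, 9, 10, 12, 13, 14, 15, 18, 19, 20}
|A + A| = 21

|A + A| = 21


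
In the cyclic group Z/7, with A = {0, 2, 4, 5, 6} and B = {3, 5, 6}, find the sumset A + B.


Work in Z/7Z: reduce every sum a + b modulo 7.
Enumerate all 15 pairs:
a = 0: 0+3=3, 0+5=5, 0+6=6
a = 2: 2+3=5, 2+5=0, 2+6=1
a = 4: 4+3=0, 4+5=2, 4+6=3
a = 5: 5+3=1, 5+5=3, 5+6=4
a = 6: 6+3=2, 6+5=4, 6+6=5
Distinct residues collected: {0, 1, 2, 3, 4, 5, 6}
|A + B| = 7 (out of 7 total residues).

A + B = {0, 1, 2, 3, 4, 5, 6}


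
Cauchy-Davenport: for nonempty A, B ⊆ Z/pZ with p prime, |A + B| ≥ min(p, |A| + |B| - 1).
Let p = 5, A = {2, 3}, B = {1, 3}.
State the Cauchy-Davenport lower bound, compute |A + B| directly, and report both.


Cauchy-Davenport: |A + B| ≥ min(p, |A| + |B| - 1) for A, B nonempty in Z/pZ.
|A| = 2, |B| = 2, p = 5.
CD lower bound = min(5, 2 + 2 - 1) = min(5, 3) = 3.
Compute A + B mod 5 directly:
a = 2: 2+1=3, 2+3=0
a = 3: 3+1=4, 3+3=1
A + B = {0, 1, 3, 4}, so |A + B| = 4.
Verify: 4 ≥ 3? Yes ✓.

CD lower bound = 3, actual |A + B| = 4.


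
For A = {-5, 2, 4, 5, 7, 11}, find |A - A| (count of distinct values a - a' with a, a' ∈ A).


A - A = {a - a' : a, a' ∈ A}; |A| = 6.
Bounds: 2|A|-1 ≤ |A - A| ≤ |A|² - |A| + 1, i.e. 11 ≤ |A - A| ≤ 31.
Note: 0 ∈ A - A always (from a - a). The set is symmetric: if d ∈ A - A then -d ∈ A - A.
Enumerate nonzero differences d = a - a' with a > a' (then include -d):
Positive differences: {1, 2, 3, 4, 5, 6, 7, 9, 10, 12, 16}
Full difference set: {0} ∪ (positive diffs) ∪ (negative diffs).
|A - A| = 1 + 2·11 = 23 (matches direct enumeration: 23).

|A - A| = 23


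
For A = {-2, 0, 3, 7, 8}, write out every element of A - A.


A - A = {a - a' : a, a' ∈ A}.
Compute a - a' for each ordered pair (a, a'):
a = -2: -2--2=0, -2-0=-2, -2-3=-5, -2-7=-9, -2-8=-10
a = 0: 0--2=2, 0-0=0, 0-3=-3, 0-7=-7, 0-8=-8
a = 3: 3--2=5, 3-0=3, 3-3=0, 3-7=-4, 3-8=-5
a = 7: 7--2=9, 7-0=7, 7-3=4, 7-7=0, 7-8=-1
a = 8: 8--2=10, 8-0=8, 8-3=5, 8-7=1, 8-8=0
Collecting distinct values (and noting 0 appears from a-a):
A - A = {-10, -9, -8, -7, -5, -4, -3, -2, -1, 0, 1, 2, 3, 4, 5, 7, 8, 9, 10}
|A - A| = 19

A - A = {-10, -9, -8, -7, -5, -4, -3, -2, -1, 0, 1, 2, 3, 4, 5, 7, 8, 9, 10}


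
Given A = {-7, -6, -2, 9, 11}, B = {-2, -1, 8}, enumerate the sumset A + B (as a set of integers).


A + B = {a + b : a ∈ A, b ∈ B}.
Enumerate all |A|·|B| = 5·3 = 15 pairs (a, b) and collect distinct sums.
a = -7: -7+-2=-9, -7+-1=-8, -7+8=1
a = -6: -6+-2=-8, -6+-1=-7, -6+8=2
a = -2: -2+-2=-4, -2+-1=-3, -2+8=6
a = 9: 9+-2=7, 9+-1=8, 9+8=17
a = 11: 11+-2=9, 11+-1=10, 11+8=19
Collecting distinct sums: A + B = {-9, -8, -7, -4, -3, 1, 2, 6, 7, 8, 9, 10, 17, 19}
|A + B| = 14

A + B = {-9, -8, -7, -4, -3, 1, 2, 6, 7, 8, 9, 10, 17, 19}


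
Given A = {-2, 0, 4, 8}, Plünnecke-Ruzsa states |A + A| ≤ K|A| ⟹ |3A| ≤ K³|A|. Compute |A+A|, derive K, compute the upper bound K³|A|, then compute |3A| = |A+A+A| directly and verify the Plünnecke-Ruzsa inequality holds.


|A| = 4.
Step 1: Compute A + A by enumerating all 16 pairs.
A + A = {-4, -2, 0, 2, 4, 6, 8, 12, 16}, so |A + A| = 9.
Step 2: Doubling constant K = |A + A|/|A| = 9/4 = 9/4 ≈ 2.2500.
Step 3: Plünnecke-Ruzsa gives |3A| ≤ K³·|A| = (2.2500)³ · 4 ≈ 45.5625.
Step 4: Compute 3A = A + A + A directly by enumerating all triples (a,b,c) ∈ A³; |3A| = 14.
Step 5: Check 14 ≤ 45.5625? Yes ✓.

K = 9/4, Plünnecke-Ruzsa bound K³|A| ≈ 45.5625, |3A| = 14, inequality holds.


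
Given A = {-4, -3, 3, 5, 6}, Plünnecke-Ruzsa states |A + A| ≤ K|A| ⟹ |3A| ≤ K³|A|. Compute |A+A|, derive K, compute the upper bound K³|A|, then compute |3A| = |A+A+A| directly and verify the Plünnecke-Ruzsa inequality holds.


|A| = 5.
Step 1: Compute A + A by enumerating all 25 pairs.
A + A = {-8, -7, -6, -1, 0, 1, 2, 3, 6, 8, 9, 10, 11, 12}, so |A + A| = 14.
Step 2: Doubling constant K = |A + A|/|A| = 14/5 = 14/5 ≈ 2.8000.
Step 3: Plünnecke-Ruzsa gives |3A| ≤ K³·|A| = (2.8000)³ · 5 ≈ 109.7600.
Step 4: Compute 3A = A + A + A directly by enumerating all triples (a,b,c) ∈ A³; |3A| = 26.
Step 5: Check 26 ≤ 109.7600? Yes ✓.

K = 14/5, Plünnecke-Ruzsa bound K³|A| ≈ 109.7600, |3A| = 26, inequality holds.
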